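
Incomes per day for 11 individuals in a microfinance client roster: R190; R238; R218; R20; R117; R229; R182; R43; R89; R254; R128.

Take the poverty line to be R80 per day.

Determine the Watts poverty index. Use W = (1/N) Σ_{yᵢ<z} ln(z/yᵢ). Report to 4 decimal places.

Poor units: R20, R43 (q = 2 of N = 11).
ln(z/y) terms: ln(80/20) = 1.3863; ln(80/43) = 0.6208.
W = 2.007121 / 11 = 0.1825.

0.1825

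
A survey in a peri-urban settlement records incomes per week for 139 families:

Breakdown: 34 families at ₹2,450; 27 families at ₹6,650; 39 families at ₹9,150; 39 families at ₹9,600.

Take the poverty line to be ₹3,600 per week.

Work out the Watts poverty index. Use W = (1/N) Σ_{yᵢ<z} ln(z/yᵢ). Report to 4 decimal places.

0.0941

Incomes under z: 34×₹2,450 (q = 34 of N = 139).
Log shortfalls: ln(3600/2450) = 0.3848 (×34).
W = 13.084758 / 139 = 0.0941.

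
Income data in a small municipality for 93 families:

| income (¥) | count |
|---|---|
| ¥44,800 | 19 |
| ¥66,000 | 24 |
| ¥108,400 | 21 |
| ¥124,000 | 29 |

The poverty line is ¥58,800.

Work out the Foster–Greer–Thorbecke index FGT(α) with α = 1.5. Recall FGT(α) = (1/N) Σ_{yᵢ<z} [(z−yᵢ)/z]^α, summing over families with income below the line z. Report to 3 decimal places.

Below z: 19×¥44,800 (q = 19 of N = 93).
Gap ratios (z−y)/z: (58800−44800)/58800 = 0.2381 (×19).
Raised to α = 1.5: 0.11618 (×19).
Sum = 2.207393; FGT(1.5) = 2.207393 / 93 = 0.024.

0.024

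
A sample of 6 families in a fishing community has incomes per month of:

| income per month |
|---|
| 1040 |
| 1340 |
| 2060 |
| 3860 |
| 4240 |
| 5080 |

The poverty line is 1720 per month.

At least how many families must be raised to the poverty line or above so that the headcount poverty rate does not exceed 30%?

1

2 of the 6 families are poor, so H = 2/6 = 0.333.
A headcount ratio of at most 30% allows at most ⌊0.30 × 6⌋ = 1 poor families.
So at least 2 − 1 = 1 must be lifted.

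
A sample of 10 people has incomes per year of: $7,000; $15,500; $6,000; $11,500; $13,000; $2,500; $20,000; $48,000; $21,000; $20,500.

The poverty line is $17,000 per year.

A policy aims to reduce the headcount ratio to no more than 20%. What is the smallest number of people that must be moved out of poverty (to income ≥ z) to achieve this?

6 of the 10 people are poor, so H = 6/10 = 0.600.
A headcount ratio of at most 20% allows at most ⌊0.20 × 10⌋ = 2 poor people.
So at least 6 − 2 = 4 must be lifted.

4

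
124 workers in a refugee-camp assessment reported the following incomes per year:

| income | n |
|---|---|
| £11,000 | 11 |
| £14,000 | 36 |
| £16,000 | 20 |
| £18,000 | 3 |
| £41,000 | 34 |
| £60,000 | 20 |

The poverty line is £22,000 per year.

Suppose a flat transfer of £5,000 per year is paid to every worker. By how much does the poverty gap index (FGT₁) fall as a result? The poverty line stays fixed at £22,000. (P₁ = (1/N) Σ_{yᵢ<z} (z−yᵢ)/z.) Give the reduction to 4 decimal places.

0.1272

Before: below the line — 11×£11,000, 36×£14,000, 20×£16,000, 3×£18,000; poverty gap index (FGT₁) = 0.198314.
After the £5,000 transfer: below the line — 11×£16,000, 36×£19,000, 20×£21,000; poverty gap index (FGT₁) = 0.071114.
Reduction = 0.198314 − 0.071114 = 0.1272.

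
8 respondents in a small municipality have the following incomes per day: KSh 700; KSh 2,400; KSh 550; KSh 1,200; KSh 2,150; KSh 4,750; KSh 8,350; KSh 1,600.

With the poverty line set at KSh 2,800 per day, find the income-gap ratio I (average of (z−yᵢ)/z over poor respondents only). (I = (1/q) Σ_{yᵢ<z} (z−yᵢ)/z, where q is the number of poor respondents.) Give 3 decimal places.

0.488

Below z: KSh 550, KSh 700, KSh 1,200, KSh 1,600, KSh 2,150, KSh 2,400 (q = 6 of N = 8).
Relative gaps: 0.8036, 0.7500, 0.5714, 0.4286, 0.2321, 0.1429; sum = 2.928571.
I averages over the q = 6 poor units only: 2.928571 / 6 = 0.488.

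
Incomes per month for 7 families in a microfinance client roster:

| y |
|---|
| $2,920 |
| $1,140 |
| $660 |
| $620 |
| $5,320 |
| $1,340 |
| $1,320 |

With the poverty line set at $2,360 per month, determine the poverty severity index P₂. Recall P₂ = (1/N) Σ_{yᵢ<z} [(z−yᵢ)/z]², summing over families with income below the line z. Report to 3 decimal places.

0.244

Incomes under z: $620, $660, $1,140, $1,320, $1,340 (q = 5 of N = 7).
Gap ratios (z−y)/z: (2360−620)/2360 = 0.7373; (2360−660)/2360 = 0.7203; (2360−1140)/2360 = 0.5169; (2360−1320)/2360 = 0.4407; (2360−1340)/2360 = 0.4322.
Squared: 0.5436; 0.5189; 0.2672; 0.1942; 0.1868.
Sum = 1.710715; P₂ = 1.710715 / 7 = 0.244.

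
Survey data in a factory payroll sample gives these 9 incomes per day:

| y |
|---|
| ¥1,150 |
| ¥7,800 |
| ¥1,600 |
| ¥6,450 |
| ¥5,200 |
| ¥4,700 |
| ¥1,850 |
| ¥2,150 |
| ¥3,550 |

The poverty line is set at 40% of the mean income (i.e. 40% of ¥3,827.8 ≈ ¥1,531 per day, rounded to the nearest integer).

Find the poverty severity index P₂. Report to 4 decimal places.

0.0069

Incomes under z: ¥1,150 (q = 1 of N = 9).
Normalized shortfalls: (1531−1150)/1531 = 0.2489.
Squared: 0.0619.
Sum = 0.061930; P₂ = 0.061930 / 9 = 0.0069.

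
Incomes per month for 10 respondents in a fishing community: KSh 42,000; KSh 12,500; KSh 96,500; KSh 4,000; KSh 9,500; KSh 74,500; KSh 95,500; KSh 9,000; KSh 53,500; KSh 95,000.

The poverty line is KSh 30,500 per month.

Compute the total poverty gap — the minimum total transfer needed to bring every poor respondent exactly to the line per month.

KSh 87,000

Poor units: KSh 4,000, KSh 9,000, KSh 9,500, KSh 12,500 (q = 4 of N = 10).
Individual gaps: 30500−4000 = 26500; 30500−9000 = 21500; 30500−9500 = 21000; 30500−12500 = 18000.
Aggregate gap = KSh 87,000.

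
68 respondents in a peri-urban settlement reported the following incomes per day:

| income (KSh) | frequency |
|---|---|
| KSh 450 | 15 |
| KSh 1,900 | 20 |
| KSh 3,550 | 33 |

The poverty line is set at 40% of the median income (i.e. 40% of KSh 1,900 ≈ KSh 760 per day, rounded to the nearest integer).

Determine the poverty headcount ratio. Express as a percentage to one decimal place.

15 of the 68 respondents have income below KSh 760.
H = 15/68 = 22.1%.

22.1%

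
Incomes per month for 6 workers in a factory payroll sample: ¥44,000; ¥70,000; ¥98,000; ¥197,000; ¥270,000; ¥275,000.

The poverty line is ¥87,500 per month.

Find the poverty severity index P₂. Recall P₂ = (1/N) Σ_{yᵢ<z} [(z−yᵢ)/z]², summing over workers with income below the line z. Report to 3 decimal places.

Poor units: ¥44,000, ¥70,000 (q = 2 of N = 6).
Gap ratios (z−y)/z: (87500−44000)/87500 = 0.4971; (87500−70000)/87500 = 0.2000.
Squared: 0.2472; 0.0400.
Sum = 0.287151; P₂ = 0.287151 / 6 = 0.048.

0.048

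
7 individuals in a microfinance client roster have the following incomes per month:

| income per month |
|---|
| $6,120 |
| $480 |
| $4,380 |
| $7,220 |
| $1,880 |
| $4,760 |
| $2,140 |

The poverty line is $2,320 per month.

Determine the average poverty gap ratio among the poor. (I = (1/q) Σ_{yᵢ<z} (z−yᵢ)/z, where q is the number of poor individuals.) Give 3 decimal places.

Below z: $480, $1,880, $2,140 (q = 3 of N = 7).
Shortfall ratios (z−y)/z: 0.7931, 0.1897, 0.0776; sum = 1.060345.
I averages over the q = 3 poor units only: 1.060345 / 3 = 0.353.

0.353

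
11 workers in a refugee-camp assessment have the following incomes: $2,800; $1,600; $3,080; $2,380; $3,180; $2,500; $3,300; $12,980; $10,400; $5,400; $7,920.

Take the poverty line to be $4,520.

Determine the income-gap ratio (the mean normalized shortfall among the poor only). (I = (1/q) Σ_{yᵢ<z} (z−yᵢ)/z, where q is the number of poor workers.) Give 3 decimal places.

0.405

Poor units: $1,600, $2,380, $2,500, $2,800, $3,080, $3,180, $3,300 (q = 7 of N = 11).
Relative gaps: 0.6460, 0.4735, 0.4469, 0.3805, 0.3186, 0.2965, 0.2699; sum = 2.831858.
The income-gap ratio divides by q (the poor only): 2.831858 / 7 = 0.405.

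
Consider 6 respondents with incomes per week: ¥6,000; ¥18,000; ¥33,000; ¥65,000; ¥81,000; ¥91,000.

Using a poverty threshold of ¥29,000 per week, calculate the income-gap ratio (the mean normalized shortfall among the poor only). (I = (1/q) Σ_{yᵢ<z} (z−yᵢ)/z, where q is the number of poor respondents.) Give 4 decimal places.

Poor units: ¥6,000, ¥18,000 (q = 2 of N = 6).
Shortfall ratios (z−y)/z: 0.7931, 0.3793; sum = 1.172414.
I averages over the q = 2 poor units only: 1.172414 / 2 = 0.5862.

0.5862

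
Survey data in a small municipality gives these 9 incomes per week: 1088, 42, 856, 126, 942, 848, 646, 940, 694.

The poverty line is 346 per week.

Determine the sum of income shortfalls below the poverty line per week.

Below z: 42, 126 (q = 2 of N = 9).
Individual gaps: 346−42 = 304; 346−126 = 220.
Aggregate gap = 524.

524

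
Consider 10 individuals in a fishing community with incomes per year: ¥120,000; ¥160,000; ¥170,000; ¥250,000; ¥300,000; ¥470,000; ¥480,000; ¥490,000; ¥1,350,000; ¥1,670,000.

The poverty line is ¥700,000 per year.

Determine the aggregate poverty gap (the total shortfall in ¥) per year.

Below the line: ¥120,000, ¥160,000, ¥170,000, ¥250,000, ¥300,000, ¥470,000, ¥480,000, ¥490,000 (q = 8 of N = 10).
Individual gaps: 700000−120000 = 580000; 700000−160000 = 540000; 700000−170000 = 530000; 700000−250000 = 450000; 700000−300000 = 400000; 700000−470000 = 230000; 700000−480000 = 220000; 700000−490000 = 210000.
Aggregate gap = ¥3,160,000.

¥3,160,000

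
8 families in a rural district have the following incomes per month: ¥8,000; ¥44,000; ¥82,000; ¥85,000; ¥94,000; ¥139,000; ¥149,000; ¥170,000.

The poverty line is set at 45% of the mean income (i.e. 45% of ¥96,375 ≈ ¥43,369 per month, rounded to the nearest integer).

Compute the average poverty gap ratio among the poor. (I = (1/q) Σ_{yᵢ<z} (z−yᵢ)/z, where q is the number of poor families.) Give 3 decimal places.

0.816

Incomes under z: ¥8,000 (q = 1 of N = 8).
Relative gaps: 0.8155; sum = 0.815536.
I averages over the q = 1 poor units only: 0.815536 / 1 = 0.816.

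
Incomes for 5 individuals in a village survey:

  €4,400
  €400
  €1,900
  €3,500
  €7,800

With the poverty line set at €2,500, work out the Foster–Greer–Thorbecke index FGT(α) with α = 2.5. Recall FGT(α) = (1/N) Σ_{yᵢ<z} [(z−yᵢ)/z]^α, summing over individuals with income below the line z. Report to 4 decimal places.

0.1350

Poor units: €400, €1,900 (q = 2 of N = 5).
Relative gaps: (2500−400)/2500 = 0.8400; (2500−1900)/2500 = 0.2400.
Raised to α = 2.5: 0.64669; 0.02822.
Sum = 0.674911; FGT(2.5) = 0.674911 / 5 = 0.1350.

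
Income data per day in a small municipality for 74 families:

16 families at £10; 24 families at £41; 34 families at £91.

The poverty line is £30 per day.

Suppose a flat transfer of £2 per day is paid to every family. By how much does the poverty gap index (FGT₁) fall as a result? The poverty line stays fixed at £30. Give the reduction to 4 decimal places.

Before: below the line — 16×£10; poverty gap index (FGT₁) = 0.144144.
After the £2 transfer: below the line — 16×£12; poverty gap index (FGT₁) = 0.129730.
Reduction = 0.144144 − 0.129730 = 0.0144.

0.0144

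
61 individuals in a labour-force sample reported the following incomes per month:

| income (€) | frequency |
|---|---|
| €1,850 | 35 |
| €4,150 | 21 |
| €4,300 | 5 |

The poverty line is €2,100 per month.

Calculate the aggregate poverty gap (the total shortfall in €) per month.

Incomes under z: 35×€1,850 (q = 35 of N = 61).
Individual gaps: 35×(2100−1850) = 8750.
Aggregate gap = €8,750.

€8,750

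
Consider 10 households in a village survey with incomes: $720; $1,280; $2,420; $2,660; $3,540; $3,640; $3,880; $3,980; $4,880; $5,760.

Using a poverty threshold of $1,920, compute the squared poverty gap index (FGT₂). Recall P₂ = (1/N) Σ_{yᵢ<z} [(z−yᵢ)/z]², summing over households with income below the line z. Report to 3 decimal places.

0.050

Poor units: $720, $1,280 (q = 2 of N = 10).
Gap ratios (z−y)/z: (1920−720)/1920 = 0.6250; (1920−1280)/1920 = 0.3333.
Squared: 0.3906; 0.1111.
Sum = 0.501736; P₂ = 0.501736 / 10 = 0.050.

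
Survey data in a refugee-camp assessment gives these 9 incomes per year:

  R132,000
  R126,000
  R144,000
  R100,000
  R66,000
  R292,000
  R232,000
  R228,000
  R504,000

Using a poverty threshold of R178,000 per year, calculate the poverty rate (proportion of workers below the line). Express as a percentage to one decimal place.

5 of the 9 workers have income below R178,000.
H = 5/9 = 55.6%.

55.6%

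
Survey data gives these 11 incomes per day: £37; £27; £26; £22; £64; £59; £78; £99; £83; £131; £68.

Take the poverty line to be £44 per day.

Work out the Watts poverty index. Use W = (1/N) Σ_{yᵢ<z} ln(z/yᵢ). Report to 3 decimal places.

0.171

Below the line: £22, £26, £27, £37 (q = 4 of N = 11).
Log shortfalls: ln(44/22) = 0.6931; ln(44/26) = 0.5261; ln(44/27) = 0.4884; ln(44/37) = 0.1733.
W = 1.880865 / 11 = 0.171.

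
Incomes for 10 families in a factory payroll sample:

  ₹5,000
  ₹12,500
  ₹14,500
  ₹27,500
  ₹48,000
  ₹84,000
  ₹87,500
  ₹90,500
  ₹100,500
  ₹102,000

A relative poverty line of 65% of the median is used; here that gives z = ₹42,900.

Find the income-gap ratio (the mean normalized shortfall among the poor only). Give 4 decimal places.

0.6533

Below z: ₹5,000, ₹12,500, ₹14,500, ₹27,500 (q = 4 of N = 10).
Shortfall ratios (z−y)/z: 0.8834, 0.7086, 0.6620, 0.3590; sum = 2.613054.
The income-gap ratio divides by q (the poor only): 2.613054 / 4 = 0.6533.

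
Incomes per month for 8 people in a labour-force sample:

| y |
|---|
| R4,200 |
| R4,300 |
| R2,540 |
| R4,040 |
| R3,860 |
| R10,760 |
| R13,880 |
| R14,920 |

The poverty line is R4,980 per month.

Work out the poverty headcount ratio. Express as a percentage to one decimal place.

5 of the 8 people have income below R4,980.
H = 5/8 = 62.5%.

62.5%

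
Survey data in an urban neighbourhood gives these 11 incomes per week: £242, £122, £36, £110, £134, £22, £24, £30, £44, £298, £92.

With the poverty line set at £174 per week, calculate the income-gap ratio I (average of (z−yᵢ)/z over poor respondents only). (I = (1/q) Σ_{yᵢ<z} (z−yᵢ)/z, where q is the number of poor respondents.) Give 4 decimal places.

0.6079

Incomes under z: £22, £24, £30, £36, £44, £92, £110, £122, £134 (q = 9 of N = 11).
Shortfall ratios (z−y)/z: 0.8736, 0.8621, 0.8276, 0.7931, 0.7471, 0.4713, 0.3678, 0.2989, 0.2299; sum = 5.471264.
I averages over the q = 9 poor units only: 5.471264 / 9 = 0.6079.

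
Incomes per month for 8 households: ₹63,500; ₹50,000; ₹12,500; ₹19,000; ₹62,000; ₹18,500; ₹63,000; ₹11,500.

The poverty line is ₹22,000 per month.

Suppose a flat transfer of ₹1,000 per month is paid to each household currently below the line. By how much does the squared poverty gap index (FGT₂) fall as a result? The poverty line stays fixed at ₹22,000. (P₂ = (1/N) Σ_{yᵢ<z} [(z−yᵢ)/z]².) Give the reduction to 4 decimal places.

Before: below the line — ₹11,500, ₹12,500, ₹18,500, ₹19,000; squared poverty gap index (FGT₂) = 0.057270.
After the ₹1,000 transfer: below the line — ₹12,500, ₹13,500, ₹19,500, ₹20,000; squared poverty gap index (FGT₂) = 0.044615.
Reduction = 0.057270 − 0.044615 = 0.0127.

0.0127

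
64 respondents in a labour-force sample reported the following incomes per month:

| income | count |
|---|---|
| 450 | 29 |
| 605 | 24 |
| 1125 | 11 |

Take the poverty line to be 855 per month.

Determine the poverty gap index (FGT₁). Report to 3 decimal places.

Below z: 29×450, 24×605 (q = 53 of N = 64).
Normalized shortfalls: (855−450)/855 = 0.4737 (×29); (855−605)/855 = 0.2924 (×24).
Sum of shortfalls = 20.754386; P₁ averages over all N: 20.754386 / 64 = 0.324.

0.324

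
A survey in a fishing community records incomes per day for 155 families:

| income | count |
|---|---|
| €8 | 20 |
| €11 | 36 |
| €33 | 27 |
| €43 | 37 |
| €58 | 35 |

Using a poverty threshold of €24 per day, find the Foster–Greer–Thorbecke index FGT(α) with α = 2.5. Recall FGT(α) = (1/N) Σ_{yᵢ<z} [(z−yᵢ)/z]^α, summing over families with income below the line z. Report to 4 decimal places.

0.0970

Below the line: 20×€8, 36×€11 (q = 56 of N = 155).
Shortfall ratios: (24−8)/24 = 0.6667 (×20); (24−11)/24 = 0.5417 (×36).
Raised to α = 2.5: 0.36289 (×20); 0.21594 (×36).
Sum = 15.031537; FGT(2.5) = 15.031537 / 155 = 0.0970.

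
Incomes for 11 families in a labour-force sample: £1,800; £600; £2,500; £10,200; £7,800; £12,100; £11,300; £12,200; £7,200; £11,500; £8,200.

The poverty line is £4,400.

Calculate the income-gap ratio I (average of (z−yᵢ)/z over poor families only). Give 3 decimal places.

Below the line: £600, £1,800, £2,500 (q = 3 of N = 11).
Shortfall ratios (z−y)/z: 0.8636, 0.5909, 0.4318; sum = 1.886364.
The income-gap ratio divides by q (the poor only): 1.886364 / 3 = 0.629.

0.629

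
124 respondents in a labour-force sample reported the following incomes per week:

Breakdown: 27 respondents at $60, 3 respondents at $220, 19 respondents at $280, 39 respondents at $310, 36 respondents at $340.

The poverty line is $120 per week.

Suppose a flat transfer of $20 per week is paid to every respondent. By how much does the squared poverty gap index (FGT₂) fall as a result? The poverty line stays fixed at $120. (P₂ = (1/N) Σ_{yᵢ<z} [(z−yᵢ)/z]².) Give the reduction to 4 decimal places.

Before: below the line — 27×$60; squared poverty gap index (FGT₂) = 0.054435.
After the $20 transfer: below the line — 27×$80; squared poverty gap index (FGT₂) = 0.024194.
Reduction = 0.054435 − 0.024194 = 0.0302.

0.0302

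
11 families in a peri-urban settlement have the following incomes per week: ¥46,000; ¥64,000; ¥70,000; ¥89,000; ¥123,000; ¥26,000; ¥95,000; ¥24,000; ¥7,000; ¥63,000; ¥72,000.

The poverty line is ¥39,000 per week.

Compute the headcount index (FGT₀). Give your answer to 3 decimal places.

0.273

3 of the 11 families have income below ¥39,000.
H = 3/11 = 0.273.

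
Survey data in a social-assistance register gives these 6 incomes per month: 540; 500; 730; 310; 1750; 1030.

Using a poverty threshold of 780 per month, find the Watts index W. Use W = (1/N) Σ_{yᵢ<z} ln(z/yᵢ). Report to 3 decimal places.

Below the line: 310, 500, 540, 730 (q = 4 of N = 6).
Log shortfalls: ln(780/310) = 0.9227; ln(780/500) = 0.4447; ln(780/540) = 0.3677; ln(780/730) = 0.0662.
W = 1.801382 / 6 = 0.300.

0.300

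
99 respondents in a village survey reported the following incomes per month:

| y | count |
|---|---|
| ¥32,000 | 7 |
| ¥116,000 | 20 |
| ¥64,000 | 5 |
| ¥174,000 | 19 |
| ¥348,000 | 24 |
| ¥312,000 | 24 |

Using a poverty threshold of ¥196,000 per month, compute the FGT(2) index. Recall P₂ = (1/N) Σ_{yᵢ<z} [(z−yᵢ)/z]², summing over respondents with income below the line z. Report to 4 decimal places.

0.1085

Poor units: 7×¥32,000, 5×¥64,000, 20×¥116,000, 19×¥174,000 (q = 51 of N = 99).
Gap ratios (z−y)/z: (196000−32000)/196000 = 0.8367 (×7); (196000−64000)/196000 = 0.6735 (×5); (196000−116000)/196000 = 0.4082 (×20); (196000−174000)/196000 = 0.1122 (×19).
Squared: 0.7001 (×7); 0.4536 (×5); 0.1666 (×20); 0.0126 (×19).
Sum = 10.740004; P₂ = 10.740004 / 99 = 0.1085.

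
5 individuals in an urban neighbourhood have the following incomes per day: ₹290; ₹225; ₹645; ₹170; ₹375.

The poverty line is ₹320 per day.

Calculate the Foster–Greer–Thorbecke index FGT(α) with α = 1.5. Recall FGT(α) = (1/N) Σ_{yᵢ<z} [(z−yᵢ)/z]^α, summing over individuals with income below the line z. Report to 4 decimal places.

Below the line: ₹170, ₹225, ₹290 (q = 3 of N = 5).
Relative gaps: (320−170)/320 = 0.4688; (320−225)/320 = 0.2969; (320−290)/320 = 0.0938.
Raised to α = 1.5: 0.32093; 0.16176; 0.02870.
Sum = 0.511392; FGT(1.5) = 0.511392 / 5 = 0.1023.

0.1023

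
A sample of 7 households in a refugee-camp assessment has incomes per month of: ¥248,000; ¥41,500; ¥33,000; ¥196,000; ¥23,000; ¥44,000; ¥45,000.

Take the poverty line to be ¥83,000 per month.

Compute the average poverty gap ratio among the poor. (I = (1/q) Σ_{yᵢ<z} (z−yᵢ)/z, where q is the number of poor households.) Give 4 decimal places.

0.5506

Poor units: ¥23,000, ¥33,000, ¥41,500, ¥44,000, ¥45,000 (q = 5 of N = 7).
Relative gaps: 0.7229, 0.6024, 0.5000, 0.4699, 0.4578; sum = 2.753012.
I averages over the q = 5 poor units only: 2.753012 / 5 = 0.5506.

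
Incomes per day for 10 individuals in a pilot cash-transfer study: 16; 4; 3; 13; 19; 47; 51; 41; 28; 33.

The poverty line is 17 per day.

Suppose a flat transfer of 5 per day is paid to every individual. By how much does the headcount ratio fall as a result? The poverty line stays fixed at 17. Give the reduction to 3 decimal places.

0.200

Before: below the line — 3, 4, 13, 16; headcount ratio = 0.40000.
After the 5 transfer: below the line — 8, 9; headcount ratio = 0.20000.
Reduction = 0.40000 − 0.20000 = 0.200.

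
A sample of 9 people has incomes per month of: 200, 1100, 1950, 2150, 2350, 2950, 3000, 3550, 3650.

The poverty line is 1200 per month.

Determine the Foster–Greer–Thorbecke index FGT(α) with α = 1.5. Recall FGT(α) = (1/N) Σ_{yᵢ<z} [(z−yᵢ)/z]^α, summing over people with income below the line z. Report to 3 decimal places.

0.087

Below the line: 200, 1100 (q = 2 of N = 9).
Relative gaps: (1200−200)/1200 = 0.8333; (1200−1100)/1200 = 0.0833.
Raised to α = 1.5: 0.76073; 0.02406.
Sum = 0.784782; FGT(1.5) = 0.784782 / 9 = 0.087.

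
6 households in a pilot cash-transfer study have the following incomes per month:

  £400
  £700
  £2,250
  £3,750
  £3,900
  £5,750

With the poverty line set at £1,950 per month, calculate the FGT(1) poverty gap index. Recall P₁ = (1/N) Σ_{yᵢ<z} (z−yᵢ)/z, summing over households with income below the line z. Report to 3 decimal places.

0.239

Below z: £400, £700 (q = 2 of N = 6).
Relative gaps: (1950−400)/1950 = 0.7949; (1950−700)/1950 = 0.6410.
Sum of shortfalls = 1.435897; P₁ averages over all N: 1.435897 / 6 = 0.239.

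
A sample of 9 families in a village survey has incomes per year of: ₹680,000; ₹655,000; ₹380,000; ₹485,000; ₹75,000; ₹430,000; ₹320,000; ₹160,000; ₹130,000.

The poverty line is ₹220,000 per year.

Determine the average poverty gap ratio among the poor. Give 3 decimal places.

0.447

Below z: ₹75,000, ₹130,000, ₹160,000 (q = 3 of N = 9).
Shortfall ratios (z−y)/z: 0.6591, 0.4091, 0.2727; sum = 1.340909.
The income-gap ratio divides by q (the poor only): 1.340909 / 3 = 0.447.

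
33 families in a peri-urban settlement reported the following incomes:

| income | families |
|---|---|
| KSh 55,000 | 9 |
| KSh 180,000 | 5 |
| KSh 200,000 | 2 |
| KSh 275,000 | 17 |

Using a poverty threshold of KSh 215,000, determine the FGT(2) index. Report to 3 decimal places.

0.155

Below the line: 9×KSh 55,000, 5×KSh 180,000, 2×KSh 200,000 (q = 16 of N = 33).
Shortfall ratios: (215000−55000)/215000 = 0.7442 (×9); (215000−180000)/215000 = 0.1628 (×5); (215000−200000)/215000 = 0.0698 (×2).
Squared: 0.5538 (×9); 0.0265 (×5); 0.0049 (×2).
Sum = 5.126555; P₂ = 5.126555 / 33 = 0.155.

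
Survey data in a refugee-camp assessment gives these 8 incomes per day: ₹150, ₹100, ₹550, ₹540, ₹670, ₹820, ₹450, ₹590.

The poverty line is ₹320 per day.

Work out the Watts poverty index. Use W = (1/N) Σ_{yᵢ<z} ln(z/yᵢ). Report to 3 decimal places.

Incomes under z: ₹100, ₹150 (q = 2 of N = 8).
Log shortfalls: ln(320/100) = 1.1632; ln(320/150) = 0.7577.
W = 1.920837 / 8 = 0.240.

0.240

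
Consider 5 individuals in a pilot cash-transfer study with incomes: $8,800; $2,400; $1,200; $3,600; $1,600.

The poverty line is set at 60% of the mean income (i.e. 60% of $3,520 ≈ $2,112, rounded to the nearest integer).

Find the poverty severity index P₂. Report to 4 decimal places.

0.0490

Incomes under z: $1,200, $1,600 (q = 2 of N = 5).
Gap ratios (z−y)/z: (2112−1200)/2112 = 0.4318; (2112−1600)/2112 = 0.2424.
Squared: 0.1865; 0.0588.
Sum = 0.245236; P₂ = 0.245236 / 5 = 0.0490.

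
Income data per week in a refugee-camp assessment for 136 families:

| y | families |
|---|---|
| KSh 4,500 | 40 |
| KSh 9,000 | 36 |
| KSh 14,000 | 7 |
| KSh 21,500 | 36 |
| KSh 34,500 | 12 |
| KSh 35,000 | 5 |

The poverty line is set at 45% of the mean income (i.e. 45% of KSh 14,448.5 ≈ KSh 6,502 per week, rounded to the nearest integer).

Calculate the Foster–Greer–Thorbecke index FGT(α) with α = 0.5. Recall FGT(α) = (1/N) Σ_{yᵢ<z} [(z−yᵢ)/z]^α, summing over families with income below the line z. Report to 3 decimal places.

0.163

Below the line: 40×KSh 4,500 (q = 40 of N = 136).
Shortfall ratios: (6502−4500)/6502 = 0.3079 (×40).
Raised to α = 0.5: 0.55489 (×40).
Sum = 22.195685; FGT(0.5) = 22.195685 / 136 = 0.163.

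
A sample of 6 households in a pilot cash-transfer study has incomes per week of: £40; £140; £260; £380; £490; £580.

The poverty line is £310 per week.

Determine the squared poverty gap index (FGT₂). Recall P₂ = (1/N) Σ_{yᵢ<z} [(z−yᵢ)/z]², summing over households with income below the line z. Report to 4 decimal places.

0.1809

Incomes under z: £40, £140, £260 (q = 3 of N = 6).
Gap ratios (z−y)/z: (310−40)/310 = 0.8710; (310−140)/310 = 0.5484; (310−260)/310 = 0.1613.
Squared: 0.7586; 0.3007; 0.0260.
Sum = 1.085328; P₂ = 1.085328 / 6 = 0.1809.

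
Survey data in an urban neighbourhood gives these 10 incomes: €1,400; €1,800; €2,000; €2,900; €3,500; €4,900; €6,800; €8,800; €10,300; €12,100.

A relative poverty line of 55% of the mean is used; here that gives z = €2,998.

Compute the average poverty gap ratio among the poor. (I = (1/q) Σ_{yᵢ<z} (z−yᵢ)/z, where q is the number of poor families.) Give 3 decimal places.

Below z: €1,400, €1,800, €2,000, €2,900 (q = 4 of N = 10).
Shortfall ratios (z−y)/z: 0.5330, 0.3996, 0.3329, 0.0327; sum = 1.298199.
The income-gap ratio divides by q (the poor only): 1.298199 / 4 = 0.325.

0.325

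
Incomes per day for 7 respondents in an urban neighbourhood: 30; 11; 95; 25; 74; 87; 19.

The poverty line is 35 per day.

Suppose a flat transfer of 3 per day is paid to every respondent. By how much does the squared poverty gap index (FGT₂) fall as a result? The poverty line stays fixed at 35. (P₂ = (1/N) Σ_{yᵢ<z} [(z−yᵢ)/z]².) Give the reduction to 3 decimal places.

0.034

Before: below the line — 11, 19, 25, 30; squared poverty gap index (FGT₂) = 0.11160.
After the 3 transfer: below the line — 14, 22, 28, 33; squared poverty gap index (FGT₂) = 0.07732.
Reduction = 0.11160 − 0.07732 = 0.034.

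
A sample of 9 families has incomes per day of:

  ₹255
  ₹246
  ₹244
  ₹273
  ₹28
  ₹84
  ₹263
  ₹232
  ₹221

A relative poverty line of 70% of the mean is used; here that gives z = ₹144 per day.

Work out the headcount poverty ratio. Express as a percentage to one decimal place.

2 of the 9 families have income below ₹144.
H = 2/9 = 22.2%.

22.2%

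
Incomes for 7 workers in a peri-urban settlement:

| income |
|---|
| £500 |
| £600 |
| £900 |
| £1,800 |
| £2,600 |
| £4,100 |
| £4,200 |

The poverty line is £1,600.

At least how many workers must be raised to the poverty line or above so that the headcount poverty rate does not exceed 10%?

Currently q = 3 of N = 7 are below the line (H = 0.429).
A headcount ratio of at most 10% allows at most ⌊0.10 × 7⌋ = 0 poor workers.
So at least 3 − 0 = 3 must be lifted.

3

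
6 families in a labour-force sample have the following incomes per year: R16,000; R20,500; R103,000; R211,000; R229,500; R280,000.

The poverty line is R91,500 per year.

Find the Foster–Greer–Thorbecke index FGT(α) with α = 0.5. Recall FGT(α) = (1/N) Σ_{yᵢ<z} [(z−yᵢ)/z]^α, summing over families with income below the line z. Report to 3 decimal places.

0.298

Below the line: R16,000, R20,500 (q = 2 of N = 6).
Normalized shortfalls: (91500−16000)/91500 = 0.8251; (91500−20500)/91500 = 0.7760.
Raised to α = 0.5: 0.90837; 0.88088.
Sum = 1.789254; FGT(0.5) = 1.789254 / 6 = 0.298.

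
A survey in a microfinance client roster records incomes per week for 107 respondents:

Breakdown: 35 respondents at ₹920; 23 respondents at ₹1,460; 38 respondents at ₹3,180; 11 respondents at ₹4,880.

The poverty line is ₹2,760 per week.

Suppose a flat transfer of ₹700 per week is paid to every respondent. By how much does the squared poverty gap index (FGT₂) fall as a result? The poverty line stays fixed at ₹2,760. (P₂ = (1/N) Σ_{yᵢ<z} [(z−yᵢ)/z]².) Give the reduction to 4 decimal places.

Before: below the line — 35×₹920, 23×₹1,460; squared poverty gap index (FGT₂) = 0.193067.
After the ₹700 transfer: below the line — 35×₹1,620, 23×₹2,160; squared poverty gap index (FGT₂) = 0.065964.
Reduction = 0.193067 − 0.065964 = 0.1271.

0.1271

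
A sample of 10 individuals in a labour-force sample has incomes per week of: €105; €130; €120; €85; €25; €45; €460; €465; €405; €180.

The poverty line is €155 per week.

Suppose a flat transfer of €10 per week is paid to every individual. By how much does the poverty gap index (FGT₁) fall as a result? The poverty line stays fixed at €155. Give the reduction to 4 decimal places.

0.0387

Before: below the line — €25, €45, €85, €105, €120, €130; poverty gap index (FGT₁) = 0.270968.
After the €10 transfer: below the line — €35, €55, €95, €115, €130, €140; poverty gap index (FGT₁) = 0.232258.
Reduction = 0.270968 − 0.232258 = 0.0387.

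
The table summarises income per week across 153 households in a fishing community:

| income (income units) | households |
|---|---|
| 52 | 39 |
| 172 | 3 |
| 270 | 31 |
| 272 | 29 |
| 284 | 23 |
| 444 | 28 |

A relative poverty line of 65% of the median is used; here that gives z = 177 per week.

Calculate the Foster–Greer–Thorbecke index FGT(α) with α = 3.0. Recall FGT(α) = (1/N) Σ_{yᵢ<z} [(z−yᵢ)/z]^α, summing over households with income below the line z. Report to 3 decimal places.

Below the line: 39×52, 3×172 (q = 42 of N = 153).
Normalized shortfalls: (177−52)/177 = 0.7062 (×39); (177−172)/177 = 0.0282 (×3).
Raised to α = 3.0: 0.35222 (×39); 0.00002 (×3).
Sum = 13.736528; FGT(3.0) = 13.736528 / 153 = 0.090.

0.090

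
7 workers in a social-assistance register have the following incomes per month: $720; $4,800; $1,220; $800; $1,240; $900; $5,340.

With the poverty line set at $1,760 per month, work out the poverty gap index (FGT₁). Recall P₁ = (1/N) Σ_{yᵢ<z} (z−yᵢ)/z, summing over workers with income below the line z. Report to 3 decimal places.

Below z: $720, $800, $900, $1,220, $1,240 (q = 5 of N = 7).
Shortfall ratios: (1760−720)/1760 = 0.5909; (1760−800)/1760 = 0.5455; (1760−900)/1760 = 0.4886; (1760−1220)/1760 = 0.3068; (1760−1240)/1760 = 0.2955.
Sum of shortfalls = 2.227273; P₁ averages over all N: 2.227273 / 7 = 0.318.

0.318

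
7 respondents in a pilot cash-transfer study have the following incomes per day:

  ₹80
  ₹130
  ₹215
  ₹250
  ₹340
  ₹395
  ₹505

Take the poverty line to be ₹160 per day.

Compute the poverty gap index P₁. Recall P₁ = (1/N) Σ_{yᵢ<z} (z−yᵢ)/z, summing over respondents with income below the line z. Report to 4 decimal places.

Poor units: ₹80, ₹130 (q = 2 of N = 7).
Relative gaps: (160−80)/160 = 0.5000; (160−130)/160 = 0.1875.
Sum of shortfalls = 0.687500; P₁ averages over all N: 0.687500 / 7 = 0.0982.

0.0982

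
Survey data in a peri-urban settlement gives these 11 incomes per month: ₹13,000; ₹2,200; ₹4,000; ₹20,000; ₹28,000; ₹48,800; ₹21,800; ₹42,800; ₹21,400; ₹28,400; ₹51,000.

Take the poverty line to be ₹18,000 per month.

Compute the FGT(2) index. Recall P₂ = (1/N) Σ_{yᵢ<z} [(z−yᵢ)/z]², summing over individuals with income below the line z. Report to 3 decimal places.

0.132

Incomes under z: ₹2,200, ₹4,000, ₹13,000 (q = 3 of N = 11).
Shortfall ratios: (18000−2200)/18000 = 0.8778; (18000−4000)/18000 = 0.7778; (18000−13000)/18000 = 0.2778.
Squared: 0.7705; 0.6049; 0.0772.
Sum = 1.452593; P₂ = 1.452593 / 11 = 0.132.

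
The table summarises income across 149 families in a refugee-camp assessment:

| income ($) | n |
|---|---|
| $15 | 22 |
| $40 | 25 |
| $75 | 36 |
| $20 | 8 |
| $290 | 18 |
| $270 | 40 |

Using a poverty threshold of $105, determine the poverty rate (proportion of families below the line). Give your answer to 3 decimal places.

91 of the 149 families have income below $105.
H = 91/149 = 0.611.

0.611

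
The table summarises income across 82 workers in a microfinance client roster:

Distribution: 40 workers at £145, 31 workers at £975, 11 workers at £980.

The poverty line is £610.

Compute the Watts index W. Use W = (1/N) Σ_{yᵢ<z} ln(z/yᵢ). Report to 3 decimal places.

0.701

Below z: 40×£145 (q = 40 of N = 82).
Log shortfalls: ln(610/145) = 1.4367 (×40).
W = 57.469009 / 82 = 0.701.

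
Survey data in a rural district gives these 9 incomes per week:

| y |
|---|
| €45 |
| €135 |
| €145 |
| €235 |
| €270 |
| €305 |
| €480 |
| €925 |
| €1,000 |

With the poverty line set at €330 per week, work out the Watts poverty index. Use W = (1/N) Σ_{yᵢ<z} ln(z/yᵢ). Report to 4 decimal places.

Incomes under z: €45, €135, €145, €235, €270, €305 (q = 6 of N = 9).
Log shortfalls: ln(330/45) = 1.9924; ln(330/135) = 0.8938; ln(330/145) = 0.8224; ln(330/235) = 0.3395; ln(330/270) = 0.2007; ln(330/305) = 0.0788.
W = 4.327566 / 9 = 0.4808.

0.4808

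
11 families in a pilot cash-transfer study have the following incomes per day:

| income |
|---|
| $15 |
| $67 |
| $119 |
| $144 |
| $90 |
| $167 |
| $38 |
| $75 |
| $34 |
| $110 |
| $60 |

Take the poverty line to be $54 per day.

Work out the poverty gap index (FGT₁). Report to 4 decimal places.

0.1263

Incomes under z: $15, $34, $38 (q = 3 of N = 11).
Normalized shortfalls: (54−15)/54 = 0.7222; (54−34)/54 = 0.3704; (54−38)/54 = 0.2963.
Σ = 1.388889. Dividing by the full population N = 11 gives P₁ = 0.1263.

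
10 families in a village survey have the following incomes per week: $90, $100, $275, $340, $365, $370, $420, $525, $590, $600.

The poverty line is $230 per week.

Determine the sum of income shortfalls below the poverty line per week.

Incomes under z: $90, $100 (q = 2 of N = 10).
Individual gaps: 230−90 = 140; 230−100 = 130.
Aggregate gap = $270.

$270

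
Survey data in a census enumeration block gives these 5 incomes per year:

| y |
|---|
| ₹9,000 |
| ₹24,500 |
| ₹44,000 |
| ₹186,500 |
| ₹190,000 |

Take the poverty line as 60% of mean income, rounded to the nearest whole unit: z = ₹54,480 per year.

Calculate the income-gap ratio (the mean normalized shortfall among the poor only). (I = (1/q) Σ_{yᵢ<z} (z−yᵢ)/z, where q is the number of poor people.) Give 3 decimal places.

Poor units: ₹9,000, ₹24,500, ₹44,000 (q = 3 of N = 5).
Relative gaps: 0.8348, 0.5503, 0.1924; sum = 1.577460.
The income-gap ratio divides by q (the poor only): 1.577460 / 3 = 0.526.

0.526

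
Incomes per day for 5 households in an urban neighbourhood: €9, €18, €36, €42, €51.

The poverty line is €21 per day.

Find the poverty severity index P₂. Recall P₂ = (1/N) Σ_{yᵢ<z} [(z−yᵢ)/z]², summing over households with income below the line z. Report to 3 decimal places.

0.069

Incomes under z: €9, €18 (q = 2 of N = 5).
Shortfall ratios: (21−9)/21 = 0.5714; (21−18)/21 = 0.1429.
Squared: 0.3265; 0.0204.
Sum = 0.346939; P₂ = 0.346939 / 5 = 0.069.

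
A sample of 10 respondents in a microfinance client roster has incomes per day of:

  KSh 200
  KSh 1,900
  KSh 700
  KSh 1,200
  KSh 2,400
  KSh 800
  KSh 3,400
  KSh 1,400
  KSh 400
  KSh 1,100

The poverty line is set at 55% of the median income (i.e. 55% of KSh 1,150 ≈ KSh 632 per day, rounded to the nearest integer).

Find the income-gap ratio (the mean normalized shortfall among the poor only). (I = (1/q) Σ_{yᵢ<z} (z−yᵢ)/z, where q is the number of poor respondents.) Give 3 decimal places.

0.525

Incomes under z: KSh 200, KSh 400 (q = 2 of N = 10).
Relative gaps: 0.6835, 0.3671; sum = 1.050633.
I averages over the q = 2 poor units only: 1.050633 / 2 = 0.525.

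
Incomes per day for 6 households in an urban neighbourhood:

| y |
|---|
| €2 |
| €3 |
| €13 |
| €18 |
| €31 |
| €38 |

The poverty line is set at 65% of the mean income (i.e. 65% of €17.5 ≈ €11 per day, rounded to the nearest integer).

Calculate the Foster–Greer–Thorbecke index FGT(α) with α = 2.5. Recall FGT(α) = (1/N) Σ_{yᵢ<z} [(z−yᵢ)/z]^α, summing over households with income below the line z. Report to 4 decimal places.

0.1761

Poor units: €2, €3 (q = 2 of N = 6).
Normalized shortfalls: (11−2)/11 = 0.8182; (11−3)/11 = 0.7273.
Raised to α = 2.5: 0.60551; 0.45107.
Sum = 1.056584; FGT(2.5) = 1.056584 / 6 = 0.1761.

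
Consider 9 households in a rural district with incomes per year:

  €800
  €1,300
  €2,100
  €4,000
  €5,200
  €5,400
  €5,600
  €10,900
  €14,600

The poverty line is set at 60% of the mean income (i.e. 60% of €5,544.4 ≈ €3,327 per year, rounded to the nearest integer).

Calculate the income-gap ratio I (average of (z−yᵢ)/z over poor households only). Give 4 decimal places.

Incomes under z: €800, €1,300, €2,100 (q = 3 of N = 9).
Relative gaps: 0.7595, 0.6093, 0.3688; sum = 1.737601.
I averages over the q = 3 poor units only: 1.737601 / 3 = 0.5792.

0.5792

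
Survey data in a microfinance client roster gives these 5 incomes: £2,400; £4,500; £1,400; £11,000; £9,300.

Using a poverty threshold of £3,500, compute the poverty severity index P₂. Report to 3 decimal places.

Incomes under z: £1,400, £2,400 (q = 2 of N = 5).
Normalized shortfalls: (3500−1400)/3500 = 0.6000; (3500−2400)/3500 = 0.3143.
Squared: 0.3600; 0.0988.
Sum = 0.458776; P₂ = 0.458776 / 5 = 0.092.

0.092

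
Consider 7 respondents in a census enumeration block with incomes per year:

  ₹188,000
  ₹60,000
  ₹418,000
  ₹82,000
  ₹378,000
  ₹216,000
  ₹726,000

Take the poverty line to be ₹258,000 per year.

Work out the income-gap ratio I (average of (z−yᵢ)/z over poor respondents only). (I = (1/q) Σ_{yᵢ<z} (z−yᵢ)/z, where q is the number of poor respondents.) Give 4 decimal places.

Below z: ₹60,000, ₹82,000, ₹188,000, ₹216,000 (q = 4 of N = 7).
Relative gaps: 0.7674, 0.6822, 0.2713, 0.1628; sum = 1.883721.
The income-gap ratio divides by q (the poor only): 1.883721 / 4 = 0.4709.

0.4709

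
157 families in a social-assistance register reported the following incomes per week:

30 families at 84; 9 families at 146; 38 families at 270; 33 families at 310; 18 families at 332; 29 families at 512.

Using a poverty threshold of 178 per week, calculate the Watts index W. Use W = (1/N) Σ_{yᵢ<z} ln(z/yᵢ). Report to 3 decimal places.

Poor units: 30×84, 9×146 (q = 39 of N = 157).
Log shortfalls: ln(178/84) = 0.7510 (×30); ln(178/146) = 0.1982 (×9).
W = 24.312595 / 157 = 0.155.

0.155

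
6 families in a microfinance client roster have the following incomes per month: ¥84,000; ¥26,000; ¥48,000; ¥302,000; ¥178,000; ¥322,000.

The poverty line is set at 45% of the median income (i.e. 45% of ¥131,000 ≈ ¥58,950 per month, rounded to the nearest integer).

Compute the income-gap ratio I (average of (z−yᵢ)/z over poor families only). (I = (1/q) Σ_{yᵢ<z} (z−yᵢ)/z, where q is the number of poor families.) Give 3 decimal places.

0.372

Below z: ¥26,000, ¥48,000 (q = 2 of N = 6).
Shortfall ratios (z−y)/z: 0.5589, 0.1858; sum = 0.744699.
I averages over the q = 2 poor units only: 0.744699 / 2 = 0.372.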